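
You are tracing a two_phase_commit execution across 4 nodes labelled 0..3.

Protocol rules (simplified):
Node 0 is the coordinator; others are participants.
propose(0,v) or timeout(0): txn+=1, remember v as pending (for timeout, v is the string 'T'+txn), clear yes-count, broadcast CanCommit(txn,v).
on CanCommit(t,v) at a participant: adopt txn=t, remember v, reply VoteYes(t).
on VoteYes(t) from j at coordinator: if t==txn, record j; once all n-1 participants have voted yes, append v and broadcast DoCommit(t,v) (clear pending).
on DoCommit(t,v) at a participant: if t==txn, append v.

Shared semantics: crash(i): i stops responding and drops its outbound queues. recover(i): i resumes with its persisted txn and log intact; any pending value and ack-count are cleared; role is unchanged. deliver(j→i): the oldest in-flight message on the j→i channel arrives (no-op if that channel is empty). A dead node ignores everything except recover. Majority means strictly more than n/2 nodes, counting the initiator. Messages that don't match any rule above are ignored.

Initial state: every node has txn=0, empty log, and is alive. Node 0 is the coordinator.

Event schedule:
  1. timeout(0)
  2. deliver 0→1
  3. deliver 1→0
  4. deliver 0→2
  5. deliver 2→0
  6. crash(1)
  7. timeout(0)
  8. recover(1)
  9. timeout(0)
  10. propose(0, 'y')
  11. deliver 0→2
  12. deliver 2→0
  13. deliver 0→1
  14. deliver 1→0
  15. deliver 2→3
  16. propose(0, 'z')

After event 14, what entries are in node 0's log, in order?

step 1 timeout(0): 0={coor,t=1,log=-}
step 2 deliver 0→1: 1={part,t=1,log=-}
step 3 deliver 1→0: —
step 4 deliver 0→2: 2={part,t=1,log=-}
step 5 deliver 2→0: —
step 6 crash(1): 1={✗part,t=1,log=-}
step 7 timeout(0): 0={coor,t=2,log=-}
step 8 recover(1): 1={part,t=1,log=-}
step 9 timeout(0): 0={coor,t=3,log=-}
step 10 propose(0,'y'): 0={coor,t=4,log=-}
step 11 deliver 0→2: 2={part,t=2,log=-}
step 12 deliver 2→0: —
step 13 deliver 0→1: 1={part,t=2,log=-}
step 14 deliver 1→0: —

empty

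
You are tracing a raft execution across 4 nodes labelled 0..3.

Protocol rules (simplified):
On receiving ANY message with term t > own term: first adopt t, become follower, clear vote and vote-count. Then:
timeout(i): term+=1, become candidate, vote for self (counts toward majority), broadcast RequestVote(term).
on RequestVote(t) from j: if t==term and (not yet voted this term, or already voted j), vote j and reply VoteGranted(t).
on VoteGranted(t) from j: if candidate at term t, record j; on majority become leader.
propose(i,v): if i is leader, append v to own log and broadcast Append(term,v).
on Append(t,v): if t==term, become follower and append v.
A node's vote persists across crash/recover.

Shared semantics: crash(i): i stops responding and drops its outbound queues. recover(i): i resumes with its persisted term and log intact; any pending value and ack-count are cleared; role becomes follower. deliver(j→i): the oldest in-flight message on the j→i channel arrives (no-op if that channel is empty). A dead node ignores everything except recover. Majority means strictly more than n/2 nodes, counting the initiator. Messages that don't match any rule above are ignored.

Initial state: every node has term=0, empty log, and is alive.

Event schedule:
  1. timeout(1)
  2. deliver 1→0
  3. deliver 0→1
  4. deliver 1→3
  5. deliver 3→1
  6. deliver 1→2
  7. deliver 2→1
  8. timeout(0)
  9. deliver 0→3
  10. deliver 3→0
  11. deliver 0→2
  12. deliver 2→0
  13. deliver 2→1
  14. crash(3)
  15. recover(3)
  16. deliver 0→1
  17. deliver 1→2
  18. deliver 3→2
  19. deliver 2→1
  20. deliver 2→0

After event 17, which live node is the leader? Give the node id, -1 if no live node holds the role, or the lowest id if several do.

0

1. timeout(1):  <1:cand t1 ->
2. deliver 1→0:  <0:foll t1 ->
3. deliver 0→1:  nop
4. deliver 1→3:  <3:foll t1 ->
5. deliver 3→1:  <1:lead t1 ->
6. deliver 1→2:  <2:foll t1 ->
7. deliver 2→1:  nop
8. timeout(0):  <0:cand t2 ->
9. deliver 0→3:  <3:foll t2 ->
10. deliver 3→0:  nop
11. deliver 0→2:  <2:foll t2 ->
12. deliver 2→0:  <0:lead t2 ->
13. deliver 2→1:  nop
14. crash(3):  <3:✗foll t2 ->
15. recover(3):  <3:foll t2 ->
16. deliver 0→1:  <1:foll t2 ->
17. deliver 1→2:  nop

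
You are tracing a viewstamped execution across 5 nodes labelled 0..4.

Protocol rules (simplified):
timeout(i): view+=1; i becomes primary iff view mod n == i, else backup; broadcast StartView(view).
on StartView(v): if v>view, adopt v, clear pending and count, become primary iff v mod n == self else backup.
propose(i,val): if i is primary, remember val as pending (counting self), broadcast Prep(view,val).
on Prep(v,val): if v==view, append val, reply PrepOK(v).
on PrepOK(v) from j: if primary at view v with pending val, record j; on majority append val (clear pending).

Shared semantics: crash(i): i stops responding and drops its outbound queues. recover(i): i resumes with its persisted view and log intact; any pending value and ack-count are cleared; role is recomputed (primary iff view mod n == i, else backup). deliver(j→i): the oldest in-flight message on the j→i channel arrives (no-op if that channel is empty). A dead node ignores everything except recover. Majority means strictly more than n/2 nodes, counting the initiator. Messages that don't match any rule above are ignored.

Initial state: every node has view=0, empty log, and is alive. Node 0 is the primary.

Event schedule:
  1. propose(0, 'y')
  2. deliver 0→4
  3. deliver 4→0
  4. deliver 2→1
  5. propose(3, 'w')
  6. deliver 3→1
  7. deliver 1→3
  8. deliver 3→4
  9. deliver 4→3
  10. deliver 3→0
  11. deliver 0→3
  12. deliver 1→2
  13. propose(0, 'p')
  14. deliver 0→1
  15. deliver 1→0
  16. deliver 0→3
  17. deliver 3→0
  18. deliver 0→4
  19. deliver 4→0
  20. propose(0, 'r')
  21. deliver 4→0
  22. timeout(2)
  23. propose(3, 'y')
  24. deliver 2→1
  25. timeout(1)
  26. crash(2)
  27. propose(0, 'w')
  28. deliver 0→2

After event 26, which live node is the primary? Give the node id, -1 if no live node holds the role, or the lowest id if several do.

0

after 1 — propose(0,'y'): ·
after 2 — deliver 0→4: n4:back/v0/[y]
after 3 — deliver 4→0: ·
after 4 — deliver 2→1: ·
after 5 — propose(3,'w'): ·
after 6 — deliver 3→1: ·
after 7 — deliver 1→3: ·
after 8 — deliver 3→4: ·
after 9 — deliver 4→3: ·
after 10 — deliver 3→0: ·
after 11 — deliver 0→3: n3:back/v0/[y]
after 12 — deliver 1→2: ·
after 13 — propose(0,'p'): ·
after 14 — deliver 0→1: n1:back/v0/[y]
after 15 — deliver 1→0: ·
after 16 — deliver 0→3: n3:back/v0/[y,p]
after 17 — deliver 3→0: n0:prim/v0/[p]
after 18 — deliver 0→4: n4:back/v0/[y,p]
after 19 — deliver 4→0: ·
after 20 — propose(0,'r'): ·
after 21 — deliver 4→0: ·
after 22 — timeout(2): n2:back/v1/[-]
after 23 — propose(3,'y'): ·
after 24 — deliver 2→1: n1:prim/v1/[y]
after 25 — timeout(1): n1:back/v2/[y]
after 26 — crash(2): n2:✗back/v1/[-]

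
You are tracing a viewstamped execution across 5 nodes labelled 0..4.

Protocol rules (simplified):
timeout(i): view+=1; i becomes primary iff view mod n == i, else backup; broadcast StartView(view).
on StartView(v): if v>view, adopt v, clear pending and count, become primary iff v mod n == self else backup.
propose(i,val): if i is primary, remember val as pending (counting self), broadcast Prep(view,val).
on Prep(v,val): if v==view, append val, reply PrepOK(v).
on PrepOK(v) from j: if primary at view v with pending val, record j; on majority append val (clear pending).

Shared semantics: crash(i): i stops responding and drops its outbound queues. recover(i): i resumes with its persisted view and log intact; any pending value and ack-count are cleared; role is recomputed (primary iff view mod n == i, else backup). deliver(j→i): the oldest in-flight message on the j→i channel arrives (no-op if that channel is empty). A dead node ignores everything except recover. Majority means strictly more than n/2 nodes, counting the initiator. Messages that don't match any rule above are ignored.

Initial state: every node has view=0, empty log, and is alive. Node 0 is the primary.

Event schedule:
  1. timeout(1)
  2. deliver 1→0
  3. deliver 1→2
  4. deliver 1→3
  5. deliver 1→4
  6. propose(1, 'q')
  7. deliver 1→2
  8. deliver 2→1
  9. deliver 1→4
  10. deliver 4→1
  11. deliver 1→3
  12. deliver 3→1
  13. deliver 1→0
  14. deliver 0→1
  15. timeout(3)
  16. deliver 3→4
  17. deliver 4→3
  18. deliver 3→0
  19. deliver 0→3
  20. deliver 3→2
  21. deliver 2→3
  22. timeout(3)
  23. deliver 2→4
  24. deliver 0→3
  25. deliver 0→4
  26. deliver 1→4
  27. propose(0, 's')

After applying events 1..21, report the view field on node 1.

1

after 1 — timeout(1): n1:prim/v1/[-]
after 2 — deliver 1→0: n0:back/v1/[-]
after 3 — deliver 1→2: n2:back/v1/[-]
after 4 — deliver 1→3: n3:back/v1/[-]
after 5 — deliver 1→4: n4:back/v1/[-]
after 6 — propose(1,'q'): ·
after 7 — deliver 1→2: n2:back/v1/[q]
after 8 — deliver 2→1: ·
after 9 — deliver 1→4: n4:back/v1/[q]
after 10 — deliver 4→1: n1:prim/v1/[q]
after 11 — deliver 1→3: n3:back/v1/[q]
after 12 — deliver 3→1: ·
after 13 — deliver 1→0: n0:back/v1/[q]
after 14 — deliver 0→1: ·
after 15 — timeout(3): n3:back/v2/[q]
after 16 — deliver 3→4: n4:back/v2/[q]
after 17 — deliver 4→3: ·
after 18 — deliver 3→0: n0:back/v2/[q]
after 19 — deliver 0→3: ·
after 20 — deliver 3→2: n2:prim/v2/[q]
after 21 — deliver 2→3: ·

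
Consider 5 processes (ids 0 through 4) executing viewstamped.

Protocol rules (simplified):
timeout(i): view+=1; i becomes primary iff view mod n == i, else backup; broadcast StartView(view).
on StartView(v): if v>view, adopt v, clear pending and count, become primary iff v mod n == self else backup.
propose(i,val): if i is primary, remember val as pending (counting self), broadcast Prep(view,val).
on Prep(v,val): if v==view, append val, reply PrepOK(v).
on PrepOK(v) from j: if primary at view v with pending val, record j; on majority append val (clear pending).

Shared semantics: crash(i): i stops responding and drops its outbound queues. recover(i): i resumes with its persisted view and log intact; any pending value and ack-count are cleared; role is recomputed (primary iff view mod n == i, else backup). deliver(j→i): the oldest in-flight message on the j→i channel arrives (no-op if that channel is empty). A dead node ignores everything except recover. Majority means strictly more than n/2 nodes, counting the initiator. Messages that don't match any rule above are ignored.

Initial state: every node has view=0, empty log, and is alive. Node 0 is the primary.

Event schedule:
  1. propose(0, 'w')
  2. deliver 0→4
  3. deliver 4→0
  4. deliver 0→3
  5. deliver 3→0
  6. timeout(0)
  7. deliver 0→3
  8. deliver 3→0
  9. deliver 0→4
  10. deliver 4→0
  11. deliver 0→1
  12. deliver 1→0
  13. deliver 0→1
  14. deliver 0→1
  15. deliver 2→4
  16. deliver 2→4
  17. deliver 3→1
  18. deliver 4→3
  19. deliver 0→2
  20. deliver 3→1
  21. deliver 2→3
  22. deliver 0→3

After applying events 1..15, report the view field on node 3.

step 1 propose(0,'w'): —
step 2 deliver 0→4: 4={back,v=0,log=w}
step 3 deliver 4→0: —
step 4 deliver 0→3: 3={back,v=0,log=w}
step 5 deliver 3→0: 0={prim,v=0,log=w}
step 6 timeout(0): 0={back,v=1,log=w}
step 7 deliver 0→3: 3={back,v=1,log=w}
step 8 deliver 3→0: —
step 9 deliver 0→4: 4={back,v=1,log=w}
step 10 deliver 4→0: —
step 11 deliver 0→1: 1={back,v=0,log=w}
step 12 deliver 1→0: —
step 13 deliver 0→1: 1={prim,v=1,log=w}
step 14 deliver 0→1: —
step 15 deliver 2→4: —

1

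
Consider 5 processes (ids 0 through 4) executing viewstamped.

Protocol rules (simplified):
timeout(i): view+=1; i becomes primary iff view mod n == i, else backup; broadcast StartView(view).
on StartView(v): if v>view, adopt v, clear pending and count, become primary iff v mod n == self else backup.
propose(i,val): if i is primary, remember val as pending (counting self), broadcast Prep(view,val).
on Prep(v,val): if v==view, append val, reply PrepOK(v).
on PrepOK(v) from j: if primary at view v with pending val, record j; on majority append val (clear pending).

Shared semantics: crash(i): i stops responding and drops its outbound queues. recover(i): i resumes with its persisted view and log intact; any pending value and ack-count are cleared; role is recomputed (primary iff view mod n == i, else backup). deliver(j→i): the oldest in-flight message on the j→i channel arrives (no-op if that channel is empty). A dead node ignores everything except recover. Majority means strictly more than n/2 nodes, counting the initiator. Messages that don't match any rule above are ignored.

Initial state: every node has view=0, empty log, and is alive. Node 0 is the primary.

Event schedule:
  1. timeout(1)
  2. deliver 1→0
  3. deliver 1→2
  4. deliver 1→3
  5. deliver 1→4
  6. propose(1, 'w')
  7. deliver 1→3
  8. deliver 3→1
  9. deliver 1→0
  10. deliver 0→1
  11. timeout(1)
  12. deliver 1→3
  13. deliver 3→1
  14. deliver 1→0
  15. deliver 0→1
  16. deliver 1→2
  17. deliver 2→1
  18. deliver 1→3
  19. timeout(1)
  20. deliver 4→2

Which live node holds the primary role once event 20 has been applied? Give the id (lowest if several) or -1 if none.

after 1 — timeout(1): n1:prim/v1/[-]
after 2 — deliver 1→0: n0:back/v1/[-]
after 3 — deliver 1→2: n2:back/v1/[-]
after 4 — deliver 1→3: n3:back/v1/[-]
after 5 — deliver 1→4: n4:back/v1/[-]
after 6 — propose(1,'w'): ·
after 7 — deliver 1→3: n3:back/v1/[w]
after 8 — deliver 3→1: ·
after 9 — deliver 1→0: n0:back/v1/[w]
after 10 — deliver 0→1: n1:prim/v1/[w]
after 11 — timeout(1): n1:back/v2/[w]
after 12 — deliver 1→3: n3:back/v2/[w]
after 13 — deliver 3→1: ·
after 14 — deliver 1→0: n0:back/v2/[w]
after 15 — deliver 0→1: ·
after 16 — deliver 1→2: n2:back/v1/[w]
after 17 — deliver 2→1: ·
after 18 — deliver 1→3: ·
after 19 — timeout(1): n1:back/v3/[w]
after 20 — deliver 4→2: ·

-1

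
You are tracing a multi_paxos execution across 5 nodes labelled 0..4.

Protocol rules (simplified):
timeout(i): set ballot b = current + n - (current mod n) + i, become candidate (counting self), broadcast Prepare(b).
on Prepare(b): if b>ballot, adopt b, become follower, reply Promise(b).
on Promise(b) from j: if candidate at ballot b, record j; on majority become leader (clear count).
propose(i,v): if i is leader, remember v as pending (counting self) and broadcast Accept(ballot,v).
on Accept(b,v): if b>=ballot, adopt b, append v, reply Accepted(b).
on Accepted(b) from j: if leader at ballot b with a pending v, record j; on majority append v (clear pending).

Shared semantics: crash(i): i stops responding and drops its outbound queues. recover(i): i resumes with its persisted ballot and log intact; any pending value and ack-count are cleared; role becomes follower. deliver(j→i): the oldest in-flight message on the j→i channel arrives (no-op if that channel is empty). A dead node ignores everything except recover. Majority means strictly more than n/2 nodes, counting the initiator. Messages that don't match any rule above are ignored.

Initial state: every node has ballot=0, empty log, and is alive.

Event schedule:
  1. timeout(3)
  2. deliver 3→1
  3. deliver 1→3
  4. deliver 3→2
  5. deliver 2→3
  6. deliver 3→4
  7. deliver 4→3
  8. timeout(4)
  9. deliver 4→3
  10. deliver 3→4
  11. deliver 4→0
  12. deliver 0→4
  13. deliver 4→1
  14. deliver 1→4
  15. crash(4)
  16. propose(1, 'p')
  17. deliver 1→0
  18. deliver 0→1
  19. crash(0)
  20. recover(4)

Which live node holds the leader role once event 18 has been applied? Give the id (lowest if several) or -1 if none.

step 1 timeout(3): 3={cand,b=8,log=-}
step 2 deliver 3→1: 1={foll,b=8,log=-}
step 3 deliver 1→3: —
step 4 deliver 3→2: 2={foll,b=8,log=-}
step 5 deliver 2→3: 3={lead,b=8,log=-}
step 6 deliver 3→4: 4={foll,b=8,log=-}
step 7 deliver 4→3: —
step 8 timeout(4): 4={cand,b=14,log=-}
step 9 deliver 4→3: 3={foll,b=14,log=-}
step 10 deliver 3→4: —
step 11 deliver 4→0: 0={foll,b=14,log=-}
step 12 deliver 0→4: 4={lead,b=14,log=-}
step 13 deliver 4→1: 1={foll,b=14,log=-}
step 14 deliver 1→4: —
step 15 crash(4): 4={✗lead,b=14,log=-}
step 16 propose(1,'p'): —
step 17 deliver 1→0: —
step 18 deliver 0→1: —

-1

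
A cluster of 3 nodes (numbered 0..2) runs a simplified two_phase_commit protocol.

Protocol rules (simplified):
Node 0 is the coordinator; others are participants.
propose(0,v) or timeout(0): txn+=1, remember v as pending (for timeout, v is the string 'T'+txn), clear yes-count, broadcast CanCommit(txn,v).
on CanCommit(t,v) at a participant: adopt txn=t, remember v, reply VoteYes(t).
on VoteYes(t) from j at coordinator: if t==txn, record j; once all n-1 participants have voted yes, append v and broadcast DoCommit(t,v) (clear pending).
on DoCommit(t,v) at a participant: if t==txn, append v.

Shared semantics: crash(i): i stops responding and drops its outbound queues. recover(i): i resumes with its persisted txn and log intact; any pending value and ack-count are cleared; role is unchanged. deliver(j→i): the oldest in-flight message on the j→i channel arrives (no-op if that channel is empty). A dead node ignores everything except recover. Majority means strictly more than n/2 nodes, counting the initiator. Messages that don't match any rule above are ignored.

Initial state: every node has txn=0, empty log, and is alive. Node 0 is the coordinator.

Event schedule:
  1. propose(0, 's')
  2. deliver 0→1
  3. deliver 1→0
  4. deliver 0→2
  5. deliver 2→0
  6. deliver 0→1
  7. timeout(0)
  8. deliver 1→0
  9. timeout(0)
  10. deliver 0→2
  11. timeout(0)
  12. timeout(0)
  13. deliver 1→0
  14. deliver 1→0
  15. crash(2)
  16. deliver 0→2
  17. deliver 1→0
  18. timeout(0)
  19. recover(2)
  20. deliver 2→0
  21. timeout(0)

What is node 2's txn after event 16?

e1 propose(0,'s'): 0[coor,t=1,-]
e2 deliver 0→1: 1[part,t=1,-]
e3 deliver 1→0: ·
e4 deliver 0→2: 2[part,t=1,-]
e5 deliver 2→0: 0[coor,t=1,s]
e6 deliver 0→1: 1[part,t=1,s]
e7 timeout(0): 0[coor,t=2,s]
e8 deliver 1→0: ·
e9 timeout(0): 0[coor,t=3,s]
e10 deliver 0→2: 2[part,t=1,s]
e11 timeout(0): 0[coor,t=4,s]
e12 timeout(0): 0[coor,t=5,s]
e13 deliver 1→0: ·
e14 deliver 1→0: ·
e15 crash(2): 2[✗part,t=1,s]
e16 deliver 0→2: ·

1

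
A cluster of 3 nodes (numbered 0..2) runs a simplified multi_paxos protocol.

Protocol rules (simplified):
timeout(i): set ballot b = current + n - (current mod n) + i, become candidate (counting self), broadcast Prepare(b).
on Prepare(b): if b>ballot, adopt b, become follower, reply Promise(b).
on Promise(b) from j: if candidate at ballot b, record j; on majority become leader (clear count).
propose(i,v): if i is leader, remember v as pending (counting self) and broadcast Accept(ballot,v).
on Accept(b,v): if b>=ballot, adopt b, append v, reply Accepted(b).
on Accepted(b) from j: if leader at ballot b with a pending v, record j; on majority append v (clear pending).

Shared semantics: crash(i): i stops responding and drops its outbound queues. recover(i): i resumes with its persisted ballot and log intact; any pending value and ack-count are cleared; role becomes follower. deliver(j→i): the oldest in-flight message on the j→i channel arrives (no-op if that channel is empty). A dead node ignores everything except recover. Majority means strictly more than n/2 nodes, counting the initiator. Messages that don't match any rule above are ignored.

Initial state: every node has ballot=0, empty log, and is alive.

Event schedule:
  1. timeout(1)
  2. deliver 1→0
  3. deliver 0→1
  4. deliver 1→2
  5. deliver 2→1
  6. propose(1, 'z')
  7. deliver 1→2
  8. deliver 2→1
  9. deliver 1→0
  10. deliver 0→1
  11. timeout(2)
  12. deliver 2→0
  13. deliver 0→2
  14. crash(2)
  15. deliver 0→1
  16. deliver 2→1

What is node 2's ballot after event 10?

4

after 1 — timeout(1): n1:cand/b4/[-]
after 2 — deliver 1→0: n0:foll/b4/[-]
after 3 — deliver 0→1: n1:lead/b4/[-]
after 4 — deliver 1→2: n2:foll/b4/[-]
after 5 — deliver 2→1: ·
after 6 — propose(1,'z'): ·
after 7 — deliver 1→2: n2:foll/b4/[z]
after 8 — deliver 2→1: n1:lead/b4/[z]
after 9 — deliver 1→0: n0:foll/b4/[z]
after 10 — deliver 0→1: ·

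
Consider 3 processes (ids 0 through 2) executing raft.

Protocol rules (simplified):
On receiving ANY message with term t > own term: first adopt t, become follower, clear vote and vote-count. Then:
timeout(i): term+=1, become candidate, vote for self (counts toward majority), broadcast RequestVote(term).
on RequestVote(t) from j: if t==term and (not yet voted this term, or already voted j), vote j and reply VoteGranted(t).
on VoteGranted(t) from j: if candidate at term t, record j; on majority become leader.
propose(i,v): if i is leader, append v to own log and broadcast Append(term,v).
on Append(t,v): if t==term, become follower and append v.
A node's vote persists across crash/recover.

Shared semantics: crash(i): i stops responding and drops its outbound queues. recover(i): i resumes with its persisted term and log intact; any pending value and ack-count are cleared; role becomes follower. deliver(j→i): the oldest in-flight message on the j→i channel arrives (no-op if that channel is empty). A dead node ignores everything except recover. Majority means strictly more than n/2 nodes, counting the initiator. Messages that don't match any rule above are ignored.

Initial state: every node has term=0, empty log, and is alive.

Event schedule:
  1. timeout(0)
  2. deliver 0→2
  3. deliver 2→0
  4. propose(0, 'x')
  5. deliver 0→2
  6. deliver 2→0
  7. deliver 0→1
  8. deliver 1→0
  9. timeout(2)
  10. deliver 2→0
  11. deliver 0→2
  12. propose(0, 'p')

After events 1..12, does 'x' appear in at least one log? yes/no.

e1 timeout(0): 0[cand,t=1,-]
e2 deliver 0→2: 2[foll,t=1,-]
e3 deliver 2→0: 0[lead,t=1,-]
e4 propose(0,'x'): 0[lead,t=1,x]
e5 deliver 0→2: 2[foll,t=1,x]
e6 deliver 2→0: ·
e7 deliver 0→1: 1[foll,t=1,-]
e8 deliver 1→0: ·
e9 timeout(2): 2[cand,t=2,x]
e10 deliver 2→0: 0[foll,t=2,x]
e11 deliver 0→2: 2[lead,t=2,x]
e12 propose(0,'p'): ·

yes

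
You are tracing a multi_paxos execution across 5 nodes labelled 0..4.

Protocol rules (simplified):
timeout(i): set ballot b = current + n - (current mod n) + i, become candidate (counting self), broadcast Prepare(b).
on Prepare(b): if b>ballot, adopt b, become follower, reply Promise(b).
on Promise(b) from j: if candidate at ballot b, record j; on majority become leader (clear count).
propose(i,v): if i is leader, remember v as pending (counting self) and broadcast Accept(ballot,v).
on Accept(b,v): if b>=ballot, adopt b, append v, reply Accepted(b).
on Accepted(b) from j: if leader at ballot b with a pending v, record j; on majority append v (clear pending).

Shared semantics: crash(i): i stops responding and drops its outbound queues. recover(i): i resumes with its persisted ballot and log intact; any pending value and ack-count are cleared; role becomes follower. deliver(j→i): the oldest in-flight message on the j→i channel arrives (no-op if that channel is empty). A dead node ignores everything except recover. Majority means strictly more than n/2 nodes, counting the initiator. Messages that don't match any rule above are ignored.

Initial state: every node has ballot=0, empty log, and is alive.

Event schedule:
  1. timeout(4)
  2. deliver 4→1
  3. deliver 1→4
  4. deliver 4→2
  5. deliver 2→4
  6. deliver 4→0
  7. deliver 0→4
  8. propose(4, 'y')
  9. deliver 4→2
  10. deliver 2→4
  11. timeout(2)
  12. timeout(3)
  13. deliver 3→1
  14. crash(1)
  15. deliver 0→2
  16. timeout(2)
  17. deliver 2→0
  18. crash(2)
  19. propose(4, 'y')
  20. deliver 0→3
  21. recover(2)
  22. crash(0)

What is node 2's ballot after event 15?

12

1. timeout(4):  <4:cand b9 ->
2. deliver 4→1:  <1:foll b9 ->
3. deliver 1→4:  nop
4. deliver 4→2:  <2:foll b9 ->
5. deliver 2→4:  <4:lead b9 ->
6. deliver 4→0:  <0:foll b9 ->
7. deliver 0→4:  nop
8. propose(4,'y'):  nop
9. deliver 4→2:  <2:foll b9 y>
10. deliver 2→4:  nop
11. timeout(2):  <2:cand b12 y>
12. timeout(3):  <3:cand b8 ->
13. deliver 3→1:  nop
14. crash(1):  <1:✗foll b9 ->
15. deliver 0→2:  nop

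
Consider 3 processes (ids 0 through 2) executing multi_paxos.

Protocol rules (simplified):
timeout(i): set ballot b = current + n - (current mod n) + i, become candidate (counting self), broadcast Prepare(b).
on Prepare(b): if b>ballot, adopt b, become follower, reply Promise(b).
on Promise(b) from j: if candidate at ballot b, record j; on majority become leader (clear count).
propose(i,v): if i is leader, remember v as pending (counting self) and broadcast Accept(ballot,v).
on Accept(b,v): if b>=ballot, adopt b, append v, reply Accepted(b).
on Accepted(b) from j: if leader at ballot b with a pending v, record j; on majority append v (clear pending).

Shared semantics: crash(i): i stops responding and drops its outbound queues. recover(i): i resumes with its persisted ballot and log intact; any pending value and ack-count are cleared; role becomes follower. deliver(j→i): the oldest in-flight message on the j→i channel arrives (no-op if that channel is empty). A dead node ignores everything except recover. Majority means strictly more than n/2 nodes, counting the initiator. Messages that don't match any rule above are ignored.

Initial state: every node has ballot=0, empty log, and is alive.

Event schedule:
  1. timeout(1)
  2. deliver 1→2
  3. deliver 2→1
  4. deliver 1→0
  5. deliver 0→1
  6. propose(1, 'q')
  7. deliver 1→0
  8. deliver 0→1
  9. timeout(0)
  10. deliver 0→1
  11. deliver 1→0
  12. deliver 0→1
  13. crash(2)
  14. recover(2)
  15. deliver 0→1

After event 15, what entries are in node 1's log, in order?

q

after 1 — timeout(1): n1:cand/b4/[-]
after 2 — deliver 1→2: n2:foll/b4/[-]
after 3 — deliver 2→1: n1:lead/b4/[-]
after 4 — deliver 1→0: n0:foll/b4/[-]
after 5 — deliver 0→1: ·
after 6 — propose(1,'q'): ·
after 7 — deliver 1→0: n0:foll/b4/[q]
after 8 — deliver 0→1: n1:lead/b4/[q]
after 9 — timeout(0): n0:cand/b6/[q]
after 10 — deliver 0→1: n1:foll/b6/[q]
after 11 — deliver 1→0: n0:lead/b6/[q]
after 12 — deliver 0→1: ·
after 13 — crash(2): n2:✗foll/b4/[-]
after 14 — recover(2): n2:foll/b4/[-]
after 15 — deliver 0→1: ·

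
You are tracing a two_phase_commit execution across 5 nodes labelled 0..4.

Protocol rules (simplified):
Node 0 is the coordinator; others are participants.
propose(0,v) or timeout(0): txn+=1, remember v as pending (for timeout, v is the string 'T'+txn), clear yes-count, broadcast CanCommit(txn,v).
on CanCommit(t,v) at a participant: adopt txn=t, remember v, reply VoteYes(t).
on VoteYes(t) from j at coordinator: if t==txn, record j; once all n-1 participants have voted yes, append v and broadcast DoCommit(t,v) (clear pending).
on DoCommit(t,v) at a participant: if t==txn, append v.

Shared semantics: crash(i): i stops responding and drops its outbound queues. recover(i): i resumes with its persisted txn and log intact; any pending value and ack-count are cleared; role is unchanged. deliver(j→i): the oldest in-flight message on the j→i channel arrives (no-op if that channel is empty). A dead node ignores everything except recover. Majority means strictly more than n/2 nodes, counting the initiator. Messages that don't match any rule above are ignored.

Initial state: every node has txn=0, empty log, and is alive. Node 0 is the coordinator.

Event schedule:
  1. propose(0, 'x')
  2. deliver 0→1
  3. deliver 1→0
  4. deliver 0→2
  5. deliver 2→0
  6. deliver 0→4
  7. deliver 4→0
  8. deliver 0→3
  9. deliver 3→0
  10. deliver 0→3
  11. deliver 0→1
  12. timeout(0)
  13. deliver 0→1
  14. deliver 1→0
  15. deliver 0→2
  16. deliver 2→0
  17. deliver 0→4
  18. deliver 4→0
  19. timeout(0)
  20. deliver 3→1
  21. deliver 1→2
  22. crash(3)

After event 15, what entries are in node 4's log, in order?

empty

1. propose(0,'x'):  <0:coor t1 ->
2. deliver 0→1:  <1:part t1 ->
3. deliver 1→0:  nop
4. deliver 0→2:  <2:part t1 ->
5. deliver 2→0:  nop
6. deliver 0→4:  <4:part t1 ->
7. deliver 4→0:  nop
8. deliver 0→3:  <3:part t1 ->
9. deliver 3→0:  <0:coor t1 x>
10. deliver 0→3:  <3:part t1 x>
11. deliver 0→1:  <1:part t1 x>
12. timeout(0):  <0:coor t2 x>
13. deliver 0→1:  <1:part t2 x>
14. deliver 1→0:  nop
15. deliver 0→2:  <2:part t1 x>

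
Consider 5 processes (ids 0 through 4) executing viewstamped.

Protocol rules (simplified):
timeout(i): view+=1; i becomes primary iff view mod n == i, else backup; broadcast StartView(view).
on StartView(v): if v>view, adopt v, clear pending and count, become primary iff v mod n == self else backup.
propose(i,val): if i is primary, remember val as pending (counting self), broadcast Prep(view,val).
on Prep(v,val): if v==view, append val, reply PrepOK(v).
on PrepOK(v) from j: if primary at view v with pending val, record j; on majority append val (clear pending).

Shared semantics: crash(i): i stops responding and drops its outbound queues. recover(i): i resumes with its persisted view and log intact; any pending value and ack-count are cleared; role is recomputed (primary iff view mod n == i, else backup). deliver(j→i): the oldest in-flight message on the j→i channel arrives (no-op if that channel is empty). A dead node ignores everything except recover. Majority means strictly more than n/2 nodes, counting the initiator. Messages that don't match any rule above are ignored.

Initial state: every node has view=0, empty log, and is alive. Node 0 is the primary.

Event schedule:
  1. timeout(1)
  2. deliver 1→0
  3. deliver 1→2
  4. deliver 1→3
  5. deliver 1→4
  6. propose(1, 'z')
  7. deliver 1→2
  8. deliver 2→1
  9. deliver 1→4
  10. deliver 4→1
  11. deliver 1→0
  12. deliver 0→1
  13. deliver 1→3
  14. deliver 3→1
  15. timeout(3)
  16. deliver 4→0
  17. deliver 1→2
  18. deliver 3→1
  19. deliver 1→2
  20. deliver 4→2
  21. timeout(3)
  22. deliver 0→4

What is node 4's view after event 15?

after 1 — timeout(1): n1:prim/v1/[-]
after 2 — deliver 1→0: n0:back/v1/[-]
after 3 — deliver 1→2: n2:back/v1/[-]
after 4 — deliver 1→3: n3:back/v1/[-]
after 5 — deliver 1→4: n4:back/v1/[-]
after 6 — propose(1,'z'): ·
after 7 — deliver 1→2: n2:back/v1/[z]
after 8 — deliver 2→1: ·
after 9 — deliver 1→4: n4:back/v1/[z]
after 10 — deliver 4→1: n1:prim/v1/[z]
after 11 — deliver 1→0: n0:back/v1/[z]
after 12 — deliver 0→1: ·
after 13 — deliver 1→3: n3:back/v1/[z]
after 14 — deliver 3→1: ·
after 15 — timeout(3): n3:back/v2/[z]

1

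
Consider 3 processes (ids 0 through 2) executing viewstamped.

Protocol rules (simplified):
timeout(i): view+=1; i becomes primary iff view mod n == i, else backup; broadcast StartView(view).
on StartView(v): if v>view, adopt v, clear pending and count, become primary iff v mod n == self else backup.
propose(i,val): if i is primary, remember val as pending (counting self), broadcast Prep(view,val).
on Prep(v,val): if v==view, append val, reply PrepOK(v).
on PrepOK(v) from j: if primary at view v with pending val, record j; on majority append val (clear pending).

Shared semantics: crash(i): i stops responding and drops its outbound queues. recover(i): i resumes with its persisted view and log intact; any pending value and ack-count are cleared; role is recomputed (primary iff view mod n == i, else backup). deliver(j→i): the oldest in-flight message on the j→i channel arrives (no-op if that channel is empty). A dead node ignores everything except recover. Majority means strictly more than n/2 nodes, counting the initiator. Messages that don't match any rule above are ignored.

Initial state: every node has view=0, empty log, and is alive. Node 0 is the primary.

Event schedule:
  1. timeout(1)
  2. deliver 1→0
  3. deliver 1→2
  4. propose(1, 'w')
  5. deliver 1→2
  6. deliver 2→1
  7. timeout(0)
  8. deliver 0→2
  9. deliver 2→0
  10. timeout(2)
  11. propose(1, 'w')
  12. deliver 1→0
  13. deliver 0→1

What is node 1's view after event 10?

after 1 — timeout(1): n1:prim/v1/[-]
after 2 — deliver 1→0: n0:back/v1/[-]
after 3 — deliver 1→2: n2:back/v1/[-]
after 4 — propose(1,'w'): ·
after 5 — deliver 1→2: n2:back/v1/[w]
after 6 — deliver 2→1: n1:prim/v1/[w]
after 7 — timeout(0): n0:back/v2/[-]
after 8 — deliver 0→2: n2:prim/v2/[w]
after 9 — deliver 2→0: ·
after 10 — timeout(2): n2:back/v3/[w]

1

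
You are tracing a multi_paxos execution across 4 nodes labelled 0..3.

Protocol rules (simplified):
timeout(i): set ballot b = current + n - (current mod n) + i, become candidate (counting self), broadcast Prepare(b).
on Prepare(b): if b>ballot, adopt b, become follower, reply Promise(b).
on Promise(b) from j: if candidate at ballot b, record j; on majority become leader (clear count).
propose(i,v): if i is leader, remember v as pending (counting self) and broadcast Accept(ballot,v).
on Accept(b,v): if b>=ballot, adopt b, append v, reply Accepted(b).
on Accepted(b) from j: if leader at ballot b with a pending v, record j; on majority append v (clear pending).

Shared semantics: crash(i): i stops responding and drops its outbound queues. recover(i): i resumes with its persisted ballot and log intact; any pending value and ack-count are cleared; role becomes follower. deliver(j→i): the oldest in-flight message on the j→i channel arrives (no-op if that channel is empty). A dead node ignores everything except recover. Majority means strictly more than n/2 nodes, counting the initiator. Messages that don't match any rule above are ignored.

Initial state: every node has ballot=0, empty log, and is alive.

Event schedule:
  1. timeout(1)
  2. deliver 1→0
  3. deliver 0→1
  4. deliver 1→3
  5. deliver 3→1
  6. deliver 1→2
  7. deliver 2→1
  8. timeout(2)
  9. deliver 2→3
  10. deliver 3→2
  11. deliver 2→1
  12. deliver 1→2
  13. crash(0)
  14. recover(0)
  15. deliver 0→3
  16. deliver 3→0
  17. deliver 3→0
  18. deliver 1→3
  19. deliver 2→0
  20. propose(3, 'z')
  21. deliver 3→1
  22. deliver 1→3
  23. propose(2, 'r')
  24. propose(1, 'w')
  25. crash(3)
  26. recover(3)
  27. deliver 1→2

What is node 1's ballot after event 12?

1. timeout(1):  <1:cand b5 ->
2. deliver 1→0:  <0:foll b5 ->
3. deliver 0→1:  nop
4. deliver 1→3:  <3:foll b5 ->
5. deliver 3→1:  <1:lead b5 ->
6. deliver 1→2:  <2:foll b5 ->
7. deliver 2→1:  nop
8. timeout(2):  <2:cand b10 ->
9. deliver 2→3:  <3:foll b10 ->
10. deliver 3→2:  nop
11. deliver 2→1:  <1:foll b10 ->
12. deliver 1→2:  <2:lead b10 ->

10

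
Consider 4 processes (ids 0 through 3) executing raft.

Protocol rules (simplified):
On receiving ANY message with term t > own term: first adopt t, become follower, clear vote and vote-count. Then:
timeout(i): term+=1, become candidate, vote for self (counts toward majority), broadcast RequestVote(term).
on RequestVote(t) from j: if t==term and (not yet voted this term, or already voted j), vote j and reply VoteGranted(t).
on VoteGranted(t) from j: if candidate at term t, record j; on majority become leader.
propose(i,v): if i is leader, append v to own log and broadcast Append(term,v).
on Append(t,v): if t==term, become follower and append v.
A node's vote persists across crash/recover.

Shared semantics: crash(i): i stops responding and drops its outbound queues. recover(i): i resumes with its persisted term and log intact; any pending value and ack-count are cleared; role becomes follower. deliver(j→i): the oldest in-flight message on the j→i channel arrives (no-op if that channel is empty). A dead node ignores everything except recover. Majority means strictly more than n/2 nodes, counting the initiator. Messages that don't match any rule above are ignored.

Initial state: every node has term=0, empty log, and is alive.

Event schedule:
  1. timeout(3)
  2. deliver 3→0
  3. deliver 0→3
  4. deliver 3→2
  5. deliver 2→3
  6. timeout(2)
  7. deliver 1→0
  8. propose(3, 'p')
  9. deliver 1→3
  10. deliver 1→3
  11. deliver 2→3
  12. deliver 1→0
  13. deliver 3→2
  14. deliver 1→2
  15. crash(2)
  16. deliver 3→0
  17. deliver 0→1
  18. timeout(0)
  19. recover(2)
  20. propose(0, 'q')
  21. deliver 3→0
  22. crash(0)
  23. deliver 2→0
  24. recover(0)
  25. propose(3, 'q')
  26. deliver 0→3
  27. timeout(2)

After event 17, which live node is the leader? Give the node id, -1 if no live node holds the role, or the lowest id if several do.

-1

1. timeout(3):  <3:cand t1 ->
2. deliver 3→0:  <0:foll t1 ->
3. deliver 0→3:  nop
4. deliver 3→2:  <2:foll t1 ->
5. deliver 2→3:  <3:lead t1 ->
6. timeout(2):  <2:cand t2 ->
7. deliver 1→0:  nop
8. propose(3,'p'):  <3:lead t1 p>
9. deliver 1→3:  nop
10. deliver 1→3:  nop
11. deliver 2→3:  <3:foll t2 p>
12. deliver 1→0:  nop
13. deliver 3→2:  nop
14. deliver 1→2:  nop
15. crash(2):  <2:✗cand t2 ->
16. deliver 3→0:  <0:foll t1 p>
17. deliver 0→1:  nop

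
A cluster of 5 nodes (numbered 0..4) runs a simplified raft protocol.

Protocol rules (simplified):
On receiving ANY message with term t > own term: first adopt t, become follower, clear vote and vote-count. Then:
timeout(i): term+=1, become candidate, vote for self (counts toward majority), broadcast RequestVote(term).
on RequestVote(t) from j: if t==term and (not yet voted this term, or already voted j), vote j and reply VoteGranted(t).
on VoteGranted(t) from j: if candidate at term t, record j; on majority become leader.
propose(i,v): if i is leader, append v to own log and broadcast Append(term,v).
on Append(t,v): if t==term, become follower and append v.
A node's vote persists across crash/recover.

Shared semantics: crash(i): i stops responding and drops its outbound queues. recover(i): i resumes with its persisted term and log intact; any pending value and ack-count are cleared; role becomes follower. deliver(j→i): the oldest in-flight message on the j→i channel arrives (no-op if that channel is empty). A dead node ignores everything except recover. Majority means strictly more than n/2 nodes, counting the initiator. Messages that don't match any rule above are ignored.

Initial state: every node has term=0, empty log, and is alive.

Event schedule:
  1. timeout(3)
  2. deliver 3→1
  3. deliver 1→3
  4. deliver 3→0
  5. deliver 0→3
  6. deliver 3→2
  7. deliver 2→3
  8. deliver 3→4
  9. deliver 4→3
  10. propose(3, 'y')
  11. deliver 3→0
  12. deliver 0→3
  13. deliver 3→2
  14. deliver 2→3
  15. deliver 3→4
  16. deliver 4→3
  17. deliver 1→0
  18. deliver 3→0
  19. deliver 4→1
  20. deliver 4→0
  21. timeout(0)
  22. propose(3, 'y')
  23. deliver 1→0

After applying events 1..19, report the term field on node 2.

1. timeout(3):  <3:cand t1 ->
2. deliver 3→1:  <1:foll t1 ->
3. deliver 1→3:  nop
4. deliver 3→0:  <0:foll t1 ->
5. deliver 0→3:  <3:lead t1 ->
6. deliver 3→2:  <2:foll t1 ->
7. deliver 2→3:  nop
8. deliver 3→4:  <4:foll t1 ->
9. deliver 4→3:  nop
10. propose(3,'y'):  <3:lead t1 y>
11. deliver 3→0:  <0:foll t1 y>
12. deliver 0→3:  nop
13. deliver 3→2:  <2:foll t1 y>
14. deliver 2→3:  nop
15. deliver 3→4:  <4:foll t1 y>
16. deliver 4→3:  nop
17. deliver 1→0:  nop
18. deliver 3→0:  nop
19. deliver 4→1:  nop

1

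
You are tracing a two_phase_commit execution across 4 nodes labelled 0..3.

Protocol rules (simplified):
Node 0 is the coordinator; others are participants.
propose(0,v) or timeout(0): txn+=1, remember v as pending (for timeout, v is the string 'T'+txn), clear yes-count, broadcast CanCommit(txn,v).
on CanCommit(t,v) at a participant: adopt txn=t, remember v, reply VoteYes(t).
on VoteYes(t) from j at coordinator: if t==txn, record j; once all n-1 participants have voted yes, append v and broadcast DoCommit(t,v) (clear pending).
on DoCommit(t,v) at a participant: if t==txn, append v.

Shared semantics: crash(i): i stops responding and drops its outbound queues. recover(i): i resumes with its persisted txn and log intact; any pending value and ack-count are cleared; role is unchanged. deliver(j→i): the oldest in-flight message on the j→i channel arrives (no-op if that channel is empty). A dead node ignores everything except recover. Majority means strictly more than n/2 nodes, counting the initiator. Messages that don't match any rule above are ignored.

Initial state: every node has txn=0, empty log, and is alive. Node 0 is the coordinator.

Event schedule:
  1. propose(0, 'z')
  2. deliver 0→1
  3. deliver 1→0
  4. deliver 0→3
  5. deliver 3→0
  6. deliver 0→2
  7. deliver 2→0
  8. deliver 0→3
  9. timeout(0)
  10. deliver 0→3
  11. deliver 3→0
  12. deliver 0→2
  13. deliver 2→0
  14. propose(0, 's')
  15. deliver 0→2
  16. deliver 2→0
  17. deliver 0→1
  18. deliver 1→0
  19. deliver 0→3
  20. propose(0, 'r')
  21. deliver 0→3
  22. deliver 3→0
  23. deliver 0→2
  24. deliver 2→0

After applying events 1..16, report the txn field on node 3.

2

[1] propose(0,'z') → N0(coor t1 [-])
[2] deliver 0→1 → N1(part t1 [-])
[3] deliver 1→0 → ∅
[4] deliver 0→3 → N3(part t1 [-])
[5] deliver 3→0 → ∅
[6] deliver 0→2 → N2(part t1 [-])
[7] deliver 2→0 → N0(coor t1 [z])
[8] deliver 0→3 → N3(part t1 [z])
[9] timeout(0) → N0(coor t2 [z])
[10] deliver 0→3 → N3(part t2 [z])
[11] deliver 3→0 → ∅
[12] deliver 0→2 → N2(part t1 [z])
[13] deliver 2→0 → ∅
[14] propose(0,'s') → N0(coor t3 [z])
[15] deliver 0→2 → N2(part t2 [z])
[16] deliver 2→0 → ∅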